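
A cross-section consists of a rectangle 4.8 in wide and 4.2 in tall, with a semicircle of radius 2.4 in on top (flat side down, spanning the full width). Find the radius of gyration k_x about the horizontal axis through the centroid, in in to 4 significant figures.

k_x ≈ 1.794 in

Break the section into simple shapes (no overlaps), measuring from the bottom-left corner of the bounding box.
Rectangular body: 4.8 × 4.2, A = 20.16 in², y = 2.1 in, Ī = 29.6352 in⁴.
Semicircular cap: semicircle r = 2.4, A = 9.04779 in², y = 5.21859 in, Ī = 3.64147 in⁴.
Centroid: ȳ = ΣA·y / ΣA = 3.06606 in.
Transfer each piece to the horizontal axis through the centroid using Ī + A·d² with d = y − 3.06606:
  rectangular body: d = -0.966056 in → contributes +48.4498 in⁴
  semicircular cap: d = 2.15254 in → contributes +45.5636 in⁴
Total I = 94.0134 in⁴.
Radius of gyration: k = √(I/A) = √(94.0134 / 29.2078) = 1.7941 in.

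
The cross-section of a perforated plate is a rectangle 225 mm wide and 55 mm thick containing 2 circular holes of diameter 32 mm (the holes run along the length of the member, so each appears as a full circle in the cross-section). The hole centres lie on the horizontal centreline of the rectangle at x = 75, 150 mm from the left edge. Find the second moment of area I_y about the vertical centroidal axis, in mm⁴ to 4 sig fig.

I_y ≈ 4.984 × 10⁷ mm⁴

Decompose the section into non-overlapping parts with the origin at the bottom-left of its bounding rectangle.
Plate: 225 × 55, A = 12 375 mm², x = 112.5 mm, Ī = 52 207 031 mm⁴.
Hole 1 (subtracted): ⌀32, A = 804.248 mm², x = 75 mm, Ī = 51471.9 mm⁴.
Hole 2 (subtracted): ⌀32, A = 804.248 mm², x = 150 mm, Ī = 51471.9 mm⁴.
By symmetry the centroid is at mid-width, x̄ = 112.5 mm.
Transfer each piece to the vertical centroidal axis using Ī + A·d² with d = x − 112.5:
  plate: d = 0 mm → contributes +52 207 031 mm⁴
  hole 1: d = -37.5 mm → contributes −1 182 445 mm⁴
  hole 2: d = 37.5 mm → contributes −1 182 445 mm⁴
Total I = 49 842 141 mm⁴.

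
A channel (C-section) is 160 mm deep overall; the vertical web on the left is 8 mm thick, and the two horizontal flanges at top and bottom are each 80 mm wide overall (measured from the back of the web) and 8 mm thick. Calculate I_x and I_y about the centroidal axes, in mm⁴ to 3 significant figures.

Decompose the section into non-overlapping parts with the origin at the bottom-left of its bounding rectangle.
Web: 8 × 160, A = 1 280 mm², y = 80 mm, Ī = 2 730 667 mm⁴.
Top flange (beyond web): 72 × 8, A = 576 mm², y = 156 mm, Ī = 3 072 mm⁴.
Bottom flange (beyond web): 72 × 8, A = 576 mm², y = 4 mm, Ī = 3 072 mm⁴.
By symmetry the centroid is at mid-height, ȳ = 80 mm.
Transfer each piece to the centroidal x-axis using Ī + A·d² with d = y − 80:
  web: d = 0 mm → contributes +2 730 667 mm⁴
  top flange (beyond web): d = 76 mm → contributes +3 330 048 mm⁴
  bottom flange (beyond web): d = -76 mm → contributes +3 330 048 mm⁴
Total I = 9 390 763 mm⁴.
For the y-axis: x̄ = 22.947 mm.
Repeating about the centroidal y-axis gives I_y = 1 474 596 mm⁴.

I_x ≈ 9.39 × 10⁶ mm⁴, I_y ≈ 1.47 × 10⁶ mm⁴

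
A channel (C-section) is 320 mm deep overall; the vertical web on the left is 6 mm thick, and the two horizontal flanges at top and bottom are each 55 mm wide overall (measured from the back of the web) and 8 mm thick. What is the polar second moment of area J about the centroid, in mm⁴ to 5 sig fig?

J ≈ 3.6051 × 10⁷ mm⁴

Split into non-overlapping primitives; take the origin at the lower-left of the bounding box.
Web: 6 × 320, A = 1 920 mm², y = 160 mm, Ī = 16 384 000 mm⁴.
Top flange (beyond web): 49 × 8, A = 392 mm², y = 316 mm, Ī = 2090.667 mm⁴.
Bottom flange (beyond web): 49 × 8, A = 392 mm², y = 4 mm, Ī = 2090.667 mm⁴.
By symmetry the centroid is at mid-height, ȳ = 160 mm.
Transfer each piece to the centroidal x-axis using Ī + A·d² with d = y − 160:
  web: d = 0 mm → contributes +16 384 000 mm⁴
  top flange (beyond web): d = 156 mm → contributes +9 541 803 mm⁴
  bottom flange (beyond web): d = -156 mm → contributes +9 541 803 mm⁴
Total I = 35 467 605 mm⁴.
For the y-axis: x̄ = 10.97337 mm.
Repeating about the centroidal y-axis gives I_y = 583619.4 mm⁴.
Polar second moment: J = I_x + I_y = 36 051 225 mm⁴.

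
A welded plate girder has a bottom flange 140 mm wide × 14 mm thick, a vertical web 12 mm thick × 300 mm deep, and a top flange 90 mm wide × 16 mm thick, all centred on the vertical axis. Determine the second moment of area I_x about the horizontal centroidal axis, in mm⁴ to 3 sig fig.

I_x ≈ 1.10 × 10⁸ mm⁴

Split into non-overlapping primitives; take the origin at the lower-left of the bounding box.
Bottom plate: 140 × 14, A = 1 960 mm², y = 7 mm, Ī = 32 013 mm⁴.
Web plate: 12 × 300, A = 3 600 mm², y = 164 mm, Ī = 27 000 000 mm⁴.
Top plate: 90 × 16, A = 1 440 mm², y = 322 mm, Ī = 30 720 mm⁴.
Centroid: ȳ = ΣA·y / ΣA = 152.54 mm.
Transfer each piece to the horizontal centroidal axis using Ī + A·d² with d = y − 152.54:
  bottom plate: d = -145.54 mm → contributes +41 550 151 mm⁴
  web plate: d = 11.457 mm → contributes +27 472 558 mm⁴
  top plate: d = 169.46 mm → contributes +41 381 362 mm⁴
Total I = 110 404 070 mm⁴.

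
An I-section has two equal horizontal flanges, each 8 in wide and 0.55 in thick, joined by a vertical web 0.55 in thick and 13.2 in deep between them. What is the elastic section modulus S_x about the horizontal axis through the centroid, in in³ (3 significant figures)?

S_x ≈ 72.9 in³

Decompose the section into non-overlapping parts with the origin at the bottom-left of its bounding rectangle.
Bottom flange: 8 × 0.55, A = 4.4 in², y = 0.275 in, Ī = 0.11092 in⁴.
Web: 0.55 × 13.2, A = 7.26 in², y = 7.15 in, Ī = 105.42 in⁴.
Top flange: 8 × 0.55, A = 4.4 in², y = 14.025 in, Ī = 0.11092 in⁴.
By symmetry the centroid is at mid-height, ȳ = 7.15 in.
Transfer each piece to the horizontal axis through the centroid using Ī + A·d² with d = y − 7.15:
  bottom flange: d = -6.875 in → contributes +208.08 in⁴
  web: d = 0 in → contributes +105.42 in⁴
  top flange: d = 6.875 in → contributes +208.08 in⁴
Total I = 521.57 in⁴.
Extreme fibre distance c = 7.15 in; S = I/c = 72.947 in³.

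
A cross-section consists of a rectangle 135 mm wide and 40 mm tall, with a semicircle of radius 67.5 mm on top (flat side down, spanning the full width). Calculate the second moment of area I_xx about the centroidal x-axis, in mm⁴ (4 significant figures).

Treat the section as a set of non-overlapping primitives; coordinates are from the bounding-box lower-left.
Rectangular body: 135 × 40, A = 5 400 mm², y = 20 mm, Ī = 720 000 mm⁴.
Semicircular cap: semicircle r = 67.5, A = 7156.94 mm², y = 68.6479 mm, Ī = 2 278 490 mm⁴.
Centroid: ȳ = ΣA·y / ΣA = 47.7273 mm.
Transfer each piece to the centroidal x-axis using Ī + A·d² with d = y − 47.7273:
  rectangular body: d = -27.7273 mm → contributes +4 871 537 mm⁴
  semicircular cap: d = 20.9206 mm → contributes +5 410 876 mm⁴
Total I = 10 282 413 mm⁴.

I_xx ≈ 1.028 × 10⁷ mm⁴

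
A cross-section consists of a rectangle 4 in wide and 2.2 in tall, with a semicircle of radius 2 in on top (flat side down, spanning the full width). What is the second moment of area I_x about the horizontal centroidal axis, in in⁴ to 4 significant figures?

Split into non-overlapping primitives; take the origin at the lower-left of the bounding box.
Rectangular body: 4 × 2.2, A = 8.8 in², y = 1.1 in, Ī = 3.54933 in⁴.
Semicircular cap: semicircle r = 2, A = 6.28319 in², y = 3.04883 in, Ī = 1.75611 in⁴.
Centroid: ȳ = ΣA·y / ΣA = 1.91182 in.
Transfer each piece to the horizontal centroidal axis using Ī + A·d² with d = y − 1.91182:
  rectangular body: d = -0.81182 in → contributes +9.34899 in⁴
  semicircular cap: d = 1.13701 in → contributes +9.8789 in⁴
Total I = 19.2279 in⁴.

I_x ≈ 19.23 in⁴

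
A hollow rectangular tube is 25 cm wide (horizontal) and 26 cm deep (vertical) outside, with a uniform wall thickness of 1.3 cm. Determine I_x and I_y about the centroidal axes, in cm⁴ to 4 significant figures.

I_x ≈ 1.270 × 10⁴ cm⁴, I_y ≈ 1.194 × 10⁴ cm⁴

Treat the section as a set of non-overlapping primitives; coordinates are from the bounding-box lower-left.
Outer rectangle: 25 × 26, A = 650 cm², y = 13 cm, Ī = 36616.7 cm⁴.
Inner void (subtracted): 22.4 × 23.4, A = 524.16 cm², y = 13 cm, Ī = 23917.4 cm⁴.
By symmetry the centroid is at mid-height, ȳ = 13 cm.
All pieces are centred on the centroidal x-axis, so I = ΣĪ (holes subtracted) = 12699.2 cm⁴.
Repeating about the centroidal y-axis gives I_y = 11937.3 cm⁴.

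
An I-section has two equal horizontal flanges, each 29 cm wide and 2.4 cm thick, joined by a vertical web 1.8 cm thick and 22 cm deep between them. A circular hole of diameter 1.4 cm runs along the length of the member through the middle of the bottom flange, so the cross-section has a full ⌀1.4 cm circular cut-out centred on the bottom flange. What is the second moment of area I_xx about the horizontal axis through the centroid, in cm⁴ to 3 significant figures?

I_xx ≈ 2.22 × 10⁴ cm⁴

Split into non-overlapping primitives; take the origin at the lower-left of the bounding box.
Bottom flange: 29 × 2.4, A = 69.6 cm², y = 1.2 cm, Ī = 33.408 cm⁴.
Web: 1.8 × 22, A = 39.6 cm², y = 13.4 cm, Ī = 1597.2 cm⁴.
Top flange: 29 × 2.4, A = 69.6 cm², y = 25.6 cm, Ī = 33.408 cm⁴.
Hole (subtracted): ⌀1.4, A = 1.5394 cm², y = 1.2 cm, Ī = 0.18857 cm⁴.
Centroid: ȳ = ΣA·y / ΣA = 13.506 cm.
Transfer each piece to the horizontal axis through the centroid using Ī + A·d² with d = y − 13.506:
  bottom flange: d = -12.306 cm → contributes +10 573 cm⁴
  web: d = -0.10595 cm → contributes +1597.6 cm⁴
  top flange: d = 12.094 cm → contributes +10 214 cm⁴
  hole: d = -12.306 cm → contributes −233.31 cm⁴
Total I = 22 151 cm⁴.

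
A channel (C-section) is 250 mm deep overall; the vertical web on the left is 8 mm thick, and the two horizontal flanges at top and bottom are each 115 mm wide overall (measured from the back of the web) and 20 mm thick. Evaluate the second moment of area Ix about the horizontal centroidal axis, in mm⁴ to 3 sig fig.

Break the section into simple shapes (no overlaps), measuring from the bottom-left corner of the bounding box.
Web: 8 × 250, A = 2 000 mm², y = 125 mm, Ī = 10 416 667 mm⁴.
Top flange (beyond web): 107 × 20, A = 2 140 mm², y = 240 mm, Ī = 71 333 mm⁴.
Bottom flange (beyond web): 107 × 20, A = 2 140 mm², y = 10 mm, Ī = 71 333 mm⁴.
By symmetry the centroid is at mid-height, ȳ = 125 mm.
Transfer each piece to the horizontal centroidal axis using Ī + A·d² with d = y − 125:
  web: d = 0 mm → contributes +10 416 667 mm⁴
  top flange (beyond web): d = 115 mm → contributes +28 372 833 mm⁴
  bottom flange (beyond web): d = -115 mm → contributes +28 372 833 mm⁴
Total I = 67 162 333 mm⁴.

Ix ≈ 6.72 × 10⁷ mm⁴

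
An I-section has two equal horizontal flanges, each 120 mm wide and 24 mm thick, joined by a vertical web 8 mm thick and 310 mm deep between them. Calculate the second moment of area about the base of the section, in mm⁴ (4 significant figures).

I_base ≈ 4.448 × 10⁸ mm⁴

Treat the section as a set of non-overlapping primitives; coordinates are from the bounding-box lower-left.
Bottom flange: 120 × 24, A = 2 880 mm², y = 12 mm, Ī = 138 240 mm⁴.
Web: 8 × 310, A = 2 480 mm², y = 179 mm, Ī = 19 860 667 mm⁴.
Top flange: 120 × 24, A = 2 880 mm², y = 346 mm, Ī = 138 240 mm⁴.
Transfer each piece to the base of the section using Ī + A·d² with d = y − 0:
  bottom flange: d = 12 mm → contributes +552 960 mm⁴
  web: d = 179 mm → contributes +99 322 347 mm⁴
  top flange: d = 346 mm → contributes +344 920 320 mm⁴
Total I = 444 795 627 mm⁴.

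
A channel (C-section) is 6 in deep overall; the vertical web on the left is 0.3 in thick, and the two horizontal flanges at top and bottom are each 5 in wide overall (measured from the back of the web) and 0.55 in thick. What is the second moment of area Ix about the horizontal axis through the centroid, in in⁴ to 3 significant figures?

Treat the section as a set of non-overlapping primitives; coordinates are from the bounding-box lower-left.
Web: 0.3 × 6, A = 1.8 in², y = 3 in, Ī = 5.4 in⁴.
Top flange (beyond web): 4.7 × 0.55, A = 2.585 in², y = 5.725 in, Ī = 0.065164 in⁴.
Bottom flange (beyond web): 4.7 × 0.55, A = 2.585 in², y = 0.275 in, Ī = 0.065164 in⁴.
By symmetry the centroid is at mid-height, ȳ = 3 in.
Transfer each piece to the horizontal axis through the centroid using Ī + A·d² with d = y − 3:
  web: d = 0 in → contributes +5.4 in⁴
  top flange (beyond web): d = 2.725 in → contributes +19.26 in⁴
  bottom flange (beyond web): d = -2.725 in → contributes +19.26 in⁴
Total I = 43.921 in⁴.

Ix ≈ 43.9 in⁴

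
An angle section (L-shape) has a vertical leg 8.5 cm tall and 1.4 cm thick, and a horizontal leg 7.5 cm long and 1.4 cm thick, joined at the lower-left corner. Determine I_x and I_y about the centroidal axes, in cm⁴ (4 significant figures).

I_x ≈ 135.7 cm⁴, I_y ≈ 98.34 cm⁴

Decompose the section into non-overlapping parts with the origin at the bottom-left of its bounding rectangle.
Vertical leg: 1.4 × 8.5, A = 11.9 cm², y = 4.25 cm, Ī = 71.6479 cm⁴.
Horizontal leg (remainder): 6.1 × 1.4, A = 8.54 cm², y = 0.7 cm, Ī = 1.39487 cm⁴.
Centroid: ȳ = ΣA·y / ΣA = 2.76678 cm.
Transfer each piece to the centroidal x-axis using Ī + A·d² with d = y − 2.76678:
  vertical leg: d = 1.48322 cm → contributes +97.8272 cm⁴
  horizontal leg (remainder): d = -2.06678 cm → contributes +37.8742 cm⁴
Total I = 135.701 cm⁴.
For the y-axis: x̄ = 2.26678 cm.
Repeating about the centroidal y-axis gives I_y = 98.3424 cm⁴.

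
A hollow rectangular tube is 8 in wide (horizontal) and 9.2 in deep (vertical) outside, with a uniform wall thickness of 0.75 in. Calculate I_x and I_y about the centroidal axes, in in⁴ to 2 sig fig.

Split into non-overlapping primitives; take the origin at the lower-left of the bounding box.
Outer rectangle: 8 × 9.2, A = 73.6 in², y = 4.6 in, Ī = 519.1 in⁴.
Inner void (subtracted): 6.5 × 7.7, A = 50.05 in², y = 4.6 in, Ī = 247.3 in⁴.
By symmetry the centroid is at mid-height, ȳ = 4.6 in.
All pieces are centred on the centroidal x-axis, so I = ΣĪ (holes subtracted) = 271.8 in⁴.
Repeating about the centroidal y-axis gives I_y = 216.3 in⁴.

I_x ≈ 270 in⁴, I_y ≈ 220 in⁴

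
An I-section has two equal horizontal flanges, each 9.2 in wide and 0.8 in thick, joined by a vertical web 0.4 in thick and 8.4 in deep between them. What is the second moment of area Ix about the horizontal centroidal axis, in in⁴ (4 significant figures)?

Break the section into simple shapes (no overlaps), measuring from the bottom-left corner of the bounding box.
Bottom flange: 9.2 × 0.8, A = 7.36 in², y = 0.4 in, Ī = 0.392533 in⁴.
Web: 0.4 × 8.4, A = 3.36 in², y = 5 in, Ī = 19.7568 in⁴.
Top flange: 9.2 × 0.8, A = 7.36 in², y = 9.6 in, Ī = 0.392533 in⁴.
By symmetry the centroid is at mid-height, ȳ = 5 in.
Transfer each piece to the horizontal centroidal axis using Ī + A·d² with d = y − 5:
  bottom flange: d = -4.6 in → contributes +156.13 in⁴
  web: d = 0 in → contributes +19.7568 in⁴
  top flange: d = 4.6 in → contributes +156.13 in⁴
Total I = 332.017 in⁴.

Ix ≈ 332.0 in⁴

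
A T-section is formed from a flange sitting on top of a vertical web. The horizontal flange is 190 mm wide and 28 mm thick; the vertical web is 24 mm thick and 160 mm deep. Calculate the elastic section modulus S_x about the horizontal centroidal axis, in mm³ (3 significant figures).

Break the section into simple shapes (no overlaps), measuring from the bottom-left corner of the bounding box.
Flange: 190 × 28, A = 5 320 mm², y = 174 mm, Ī = 347 573 mm⁴.
Web: 24 × 160, A = 3 840 mm², y = 80 mm, Ī = 8 192 000 mm⁴.
Centroid: ȳ = ΣA·y / ΣA = 134.59 mm.
Transfer each piece to the horizontal centroidal axis using Ī + A·d² with d = y − 134.59:
  flange: d = 39.406 mm → contributes +8 608 692 mm⁴
  web: d = -54.594 mm → contributes +19 637 091 mm⁴
Total I = 28 245 783 mm⁴.
Extreme fibre distance c = 134.59 mm; S = I/c = 209 859 mm³.

S_x ≈ 2.10 × 10⁵ mm³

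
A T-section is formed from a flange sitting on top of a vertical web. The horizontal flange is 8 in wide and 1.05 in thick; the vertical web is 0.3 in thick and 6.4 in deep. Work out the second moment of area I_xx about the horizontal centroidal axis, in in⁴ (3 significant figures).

Decompose the section into non-overlapping parts with the origin at the bottom-left of its bounding rectangle.
Flange: 8 × 1.05, A = 8.4 in², y = 6.925 in, Ī = 0.77175 in⁴.
Web: 0.3 × 6.4, A = 1.92 in², y = 3.2 in, Ī = 6.5536 in⁴.
Centroid: ȳ = ΣA·y / ΣA = 6.232 in.
Transfer each piece to the horizontal centroidal axis using Ī + A·d² with d = y − 6.232:
  flange: d = 0.69302 in → contributes +4.8061 in⁴
  web: d = -3.032 in → contributes +24.204 in⁴
Total I = 29.01 in⁴.

I_xx ≈ 29.0 in⁴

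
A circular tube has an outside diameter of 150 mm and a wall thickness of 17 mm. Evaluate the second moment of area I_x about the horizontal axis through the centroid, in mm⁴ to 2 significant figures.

I_x ≈ 1.6 × 10⁷ mm⁴

Split into non-overlapping primitives; take the origin at the lower-left of the bounding box.
Outer circle: ⌀150, A = 17 671 mm², y = 75 mm, Ī = 24 850 489 mm⁴.
Bore (subtracted): ⌀116, A = 10 568 mm², y = 75 mm, Ī = 8 887 955 mm⁴.
By symmetry the centroid is at mid-height, ȳ = 75 mm.
All pieces are centred on the horizontal axis through the centroid, so I = ΣĪ (holes subtracted) = 15 962 534 mm⁴.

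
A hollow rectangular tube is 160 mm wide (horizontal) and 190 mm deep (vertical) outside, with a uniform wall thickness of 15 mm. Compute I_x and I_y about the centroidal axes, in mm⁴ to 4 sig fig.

Treat the section as a set of non-overlapping primitives; coordinates are from the bounding-box lower-left.
Outer rectangle: 160 × 190, A = 30 400 mm², y = 95 mm, Ī = 91 453 333 mm⁴.
Inner void (subtracted): 130 × 160, A = 20 800 mm², y = 95 mm, Ī = 44 373 333 mm⁴.
By symmetry the centroid is at mid-height, ȳ = 95 mm.
All pieces are centred on the centroidal x-axis, so I = ΣĪ (holes subtracted) = 47 080 000 mm⁴.
Repeating about the centroidal y-axis gives I_y = 35 560 000 mm⁴.

I_x ≈ 4.708 × 10⁷ mm⁴, I_y ≈ 3.556 × 10⁷ mm⁴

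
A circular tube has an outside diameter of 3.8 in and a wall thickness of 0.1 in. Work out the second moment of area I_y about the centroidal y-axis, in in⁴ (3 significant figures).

Break the section into simple shapes (no overlaps), measuring from the bottom-left corner of the bounding box.
Outer circle: ⌀3.8, A = 11.341 in², x = 1.9 in, Ī = 10.235 in⁴.
Bore (subtracted): ⌀3.6, A = 10.179 in², x = 1.9 in, Ī = 8.2448 in⁴.
By symmetry the centroid is at mid-width, x̄ = 1.9 in.
All pieces are centred on the centroidal y-axis, so I = ΣĪ (holes subtracted) = 1.9906 in⁴.

I_y ≈ 1.99 in⁴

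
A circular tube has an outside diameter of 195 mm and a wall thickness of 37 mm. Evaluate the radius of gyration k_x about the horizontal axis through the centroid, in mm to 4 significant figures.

k_x ≈ 57.37 mm

Decompose the section into non-overlapping parts with the origin at the bottom-left of its bounding rectangle.
Outer circle: ⌀195, A = 29864.8 mm², y = 97.5 mm, Ī = 70 975 481 mm⁴.
Bore (subtracted): ⌀121, A = 11 499 mm², y = 97.5 mm, Ī = 10 522 317 mm⁴.
By symmetry the centroid is at mid-height, ȳ = 97.5 mm.
All pieces are centred on the horizontal axis through the centroid, so I = ΣĪ (holes subtracted) = 60 453 164 mm⁴.
Radius of gyration: k = √(I/A) = √(60 453 164 / 18365.8) = 57.3727 mm.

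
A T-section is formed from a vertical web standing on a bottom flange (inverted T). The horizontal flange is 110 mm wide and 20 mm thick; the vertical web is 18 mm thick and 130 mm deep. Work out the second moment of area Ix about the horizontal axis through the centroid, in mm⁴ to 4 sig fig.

Ix ≈ 9.747 × 10⁶ mm⁴

Decompose the section into non-overlapping parts with the origin at the bottom-left of its bounding rectangle.
Flange: 110 × 20, A = 2 200 mm², y = 10 mm, Ī = 73333.3 mm⁴.
Web: 18 × 130, A = 2 340 mm², y = 85 mm, Ī = 3 295 500 mm⁴.
Centroid: ȳ = ΣA·y / ΣA = 48.6564 mm.
Transfer each piece to the horizontal axis through the centroid using Ī + A·d² with d = y − 48.6564:
  flange: d = -38.6564 mm → contributes +3 360 829 mm⁴
  web: d = 36.3436 mm → contributes +6 386 308 mm⁴
Total I = 9 747 137 mm⁴.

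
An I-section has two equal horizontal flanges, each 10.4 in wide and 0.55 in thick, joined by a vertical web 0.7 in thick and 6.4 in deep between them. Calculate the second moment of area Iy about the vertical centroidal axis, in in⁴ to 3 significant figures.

Iy ≈ 103 in⁴

Break the section into simple shapes (no overlaps), measuring from the bottom-left corner of the bounding box.
Bottom flange: 10.4 × 0.55, A = 5.72 in², x = 5.2 in, Ī = 51.556 in⁴.
Web: 0.7 × 6.4, A = 4.48 in², x = 5.2 in, Ī = 0.18293 in⁴.
Top flange: 10.4 × 0.55, A = 5.72 in², x = 5.2 in, Ī = 51.556 in⁴.
By symmetry the centroid is at mid-width, x̄ = 5.2 in.
All pieces are centred on the vertical centroidal axis, so I = ΣĪ = 103.3 in⁴.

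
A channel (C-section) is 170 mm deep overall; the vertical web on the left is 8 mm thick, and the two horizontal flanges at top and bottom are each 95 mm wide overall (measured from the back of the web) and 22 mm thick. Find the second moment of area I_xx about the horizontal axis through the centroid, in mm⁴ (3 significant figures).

Treat the section as a set of non-overlapping primitives; coordinates are from the bounding-box lower-left.
Web: 8 × 170, A = 1 360 mm², y = 85 mm, Ī = 3 275 333 mm⁴.
Top flange (beyond web): 87 × 22, A = 1 914 mm², y = 159 mm, Ī = 77 198 mm⁴.
Bottom flange (beyond web): 87 × 22, A = 1 914 mm², y = 11 mm, Ī = 77 198 mm⁴.
By symmetry the centroid is at mid-height, ȳ = 85 mm.
Transfer each piece to the horizontal axis through the centroid using Ī + A·d² with d = y − 85:
  web: d = 0 mm → contributes +3 275 333 mm⁴
  top flange (beyond web): d = 74 mm → contributes +10 558 262 mm⁴
  bottom flange (beyond web): d = -74 mm → contributes +10 558 262 mm⁴
Total I = 24 391 857 mm⁴.

I_xx ≈ 2.44 × 10⁷ mm⁴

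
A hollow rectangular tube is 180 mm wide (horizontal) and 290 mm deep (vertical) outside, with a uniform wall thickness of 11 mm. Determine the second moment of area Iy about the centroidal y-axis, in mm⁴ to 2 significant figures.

Break the section into simple shapes (no overlaps), measuring from the bottom-left corner of the bounding box.
Outer rectangle: 180 × 290, A = 52 200 mm², x = 90 mm, Ī = 140 940 000 mm⁴.
Inner void (subtracted): 158 × 268, A = 42 344 mm², x = 90 mm, Ī = 88 089 635 mm⁴.
By symmetry the centroid is at mid-width, x̄ = 90 mm.
All pieces are centred on the centroidal y-axis, so I = ΣĪ (holes subtracted) = 52 850 365 mm⁴.

Iy ≈ 5.3 × 10⁷ mm⁴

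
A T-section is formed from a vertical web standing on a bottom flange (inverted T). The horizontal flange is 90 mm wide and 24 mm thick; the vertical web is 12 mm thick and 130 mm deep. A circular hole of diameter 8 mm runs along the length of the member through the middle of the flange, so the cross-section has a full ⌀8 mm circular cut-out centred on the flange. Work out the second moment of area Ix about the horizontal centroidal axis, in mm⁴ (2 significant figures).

Ix ≈ 7.6 × 10⁶ mm⁴

Decompose the section into non-overlapping parts with the origin at the bottom-left of its bounding rectangle.
Flange: 90 × 24, A = 2 160 mm², y = 12 mm, Ī = 103 680 mm⁴.
Web: 12 × 130, A = 1 560 mm², y = 89 mm, Ī = 2 197 000 mm⁴.
Hole (subtracted): ⌀8, A = 50.27 mm², y = 12 mm, Ī = 201.1 mm⁴.
Centroid: ȳ = ΣA·y / ΣA = 44.73 mm.
Transfer each piece to the horizontal centroidal axis using Ī + A·d² with d = y − 44.73:
  flange: d = -32.73 mm → contributes +2 417 956 mm⁴
  web: d = 44.27 mm → contributes +5 253 978 mm⁴
  hole: d = -32.73 mm → contributes −54 057 mm⁴
Total I = 7 617 877 mm⁴.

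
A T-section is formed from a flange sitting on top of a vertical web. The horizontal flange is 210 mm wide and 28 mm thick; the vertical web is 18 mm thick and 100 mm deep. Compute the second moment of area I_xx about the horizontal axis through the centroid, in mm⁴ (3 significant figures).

I_xx ≈ 7.53 × 10⁶ mm⁴

Split into non-overlapping primitives; take the origin at the lower-left of the bounding box.
Flange: 210 × 28, A = 5 880 mm², y = 114 mm, Ī = 384 160 mm⁴.
Web: 18 × 100, A = 1 800 mm², y = 50 mm, Ī = 1 500 000 mm⁴.
Centroid: ȳ = ΣA·y / ΣA = 99 mm.
Transfer each piece to the horizontal axis through the centroid using Ī + A·d² with d = y − 99:
  flange: d = 15 mm → contributes +1 707 160 mm⁴
  web: d = -49 mm → contributes +5 821 800 mm⁴
Total I = 7 528 960 mm⁴.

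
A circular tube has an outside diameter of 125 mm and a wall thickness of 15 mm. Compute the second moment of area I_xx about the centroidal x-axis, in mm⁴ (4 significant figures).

Break the section into simple shapes (no overlaps), measuring from the bottom-left corner of the bounding box.
Outer circle: ⌀125, A = 12271.8 mm², y = 62.5 mm, Ī = 11 984 225 mm⁴.
Bore (subtracted): ⌀95, A = 7088.22 mm², y = 62.5 mm, Ī = 3 998 198 mm⁴.
By symmetry the centroid is at mid-height, ȳ = 62.5 mm.
All pieces are centred on the centroidal x-axis, so I = ΣĪ (holes subtracted) = 7 986 027 mm⁴.

I_xx ≈ 7.986 × 10⁶ mm⁴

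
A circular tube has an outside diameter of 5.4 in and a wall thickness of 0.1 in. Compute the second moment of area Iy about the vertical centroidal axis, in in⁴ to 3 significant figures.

Split into non-overlapping primitives; take the origin at the lower-left of the bounding box.
Outer circle: ⌀5.4, A = 22.902 in², x = 2.7 in, Ī = 41.739 in⁴.
Bore (subtracted): ⌀5.2, A = 21.237 in², x = 2.7 in, Ī = 35.891 in⁴.
By symmetry the centroid is at mid-width, x̄ = 2.7 in.
All pieces are centred on the vertical centroidal axis, so I = ΣĪ (holes subtracted) = 5.8485 in⁴.

Iy ≈ 5.85 in⁴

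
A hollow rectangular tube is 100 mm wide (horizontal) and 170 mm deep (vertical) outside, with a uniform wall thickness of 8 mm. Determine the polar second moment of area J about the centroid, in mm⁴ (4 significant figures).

Split into non-overlapping primitives; take the origin at the lower-left of the bounding box.
Outer rectangle: 100 × 170, A = 17 000 mm², y = 85 mm, Ī = 40 941 667 mm⁴.
Inner void (subtracted): 84 × 154, A = 12 936 mm², y = 85 mm, Ī = 25 565 848 mm⁴.
By symmetry the centroid is at mid-height, ȳ = 85 mm.
All pieces are centred on the centroidal x-axis, so I = ΣĪ (holes subtracted) = 15 375 819 mm⁴.
Repeating about the centroidal y-axis gives I_y = 6 560 299 mm⁴.
Polar second moment: J = I_x + I_y = 21 936 117 mm⁴.

J ≈ 2.194 × 10⁷ mm⁴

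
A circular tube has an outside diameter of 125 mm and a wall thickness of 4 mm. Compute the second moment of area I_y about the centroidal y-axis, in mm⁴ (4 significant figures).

Decompose the section into non-overlapping parts with the origin at the bottom-left of its bounding rectangle.
Outer circle: ⌀125, A = 12271.8 mm², x = 62.5 mm, Ī = 11 984 225 mm⁴.
Bore (subtracted): ⌀117, A = 10751.3 mm², x = 62.5 mm, Ī = 9 198 422 mm⁴.
By symmetry the centroid is at mid-width, x̄ = 62.5 mm.
All pieces are centred on the centroidal y-axis, so I = ΣĪ (holes subtracted) = 2 785 803 mm⁴.

I_y ≈ 2.786 × 10⁶ mm⁴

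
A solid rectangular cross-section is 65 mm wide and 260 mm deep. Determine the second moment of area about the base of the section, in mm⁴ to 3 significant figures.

I_base ≈ 3.81 × 10⁸ mm⁴

The section: 65 × 260, A = 16 900 mm², y = 130 mm, Ī = 95 203 333 mm⁴.
Transfer it to the base of the section using Ī + A·d² with d = y − 0:
  the section: d = 130 mm → contributes +380 813 333 mm⁴
Total I = 380 813 333 mm⁴.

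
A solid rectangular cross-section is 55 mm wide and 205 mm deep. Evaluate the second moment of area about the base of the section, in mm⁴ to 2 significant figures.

I_base ≈ 1.6 × 10⁸ mm⁴

The section: 55 × 205, A = 11 275 mm², y = 102.5 mm, Ī = 39 485 990 mm⁴.
Transfer it to a horizontal axis along the bottom face using Ī + A·d² with d = y − 0:
  the section: d = 102.5 mm → contributes +157 943 958 mm⁴
Total I = 157 943 958 mm⁴.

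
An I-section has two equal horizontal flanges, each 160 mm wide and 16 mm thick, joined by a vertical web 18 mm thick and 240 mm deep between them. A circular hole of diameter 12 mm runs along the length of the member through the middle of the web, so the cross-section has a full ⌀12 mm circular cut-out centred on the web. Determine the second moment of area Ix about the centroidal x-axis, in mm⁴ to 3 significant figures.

Split into non-overlapping primitives; take the origin at the lower-left of the bounding box.
Bottom flange: 160 × 16, A = 2 560 mm², y = 8 mm, Ī = 54 613 mm⁴.
Web: 18 × 240, A = 4 320 mm², y = 136 mm, Ī = 20 736 000 mm⁴.
Top flange: 160 × 16, A = 2 560 mm², y = 264 mm, Ī = 54 613 mm⁴.
Hole (subtracted): ⌀12, A = 113.1 mm², y = 136 mm, Ī = 1017.9 mm⁴.
By symmetry the centroid is at mid-height, ȳ = 136 mm.
Transfer each piece to the centroidal x-axis using Ī + A·d² with d = y − 136:
  bottom flange: d = -128 mm → contributes +41 997 653 mm⁴
  web: d = 0 mm → contributes +20 736 000 mm⁴
  top flange: d = 128 mm → contributes +41 997 653 mm⁴
  hole: d = 0 mm → contributes −1017.9 mm⁴
Total I = 104 730 289 mm⁴.

Ix ≈ 1.05 × 10⁸ mm⁴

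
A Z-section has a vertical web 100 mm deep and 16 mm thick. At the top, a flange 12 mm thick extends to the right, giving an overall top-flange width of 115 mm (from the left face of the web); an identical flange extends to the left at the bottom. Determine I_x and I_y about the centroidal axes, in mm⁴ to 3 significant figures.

Decompose the section into non-overlapping parts with the origin at the bottom-left of its bounding rectangle.
Web: 16 × 100, A = 1 600 mm², y = 50 mm, Ī = 1 333 333 mm⁴.
Top flange (beyond web): 99 × 12, A = 1 188 mm², y = 94 mm, Ī = 14 256 mm⁴.
Bottom flange (beyond web): 99 × 12, A = 1 188 mm², y = 6 mm, Ī = 14 256 mm⁴.
Centroid: ȳ = ΣA·y / ΣA = 50 mm.
Transfer each piece to the centroidal x-axis using Ī + A·d² with d = y − 50:
  web: d = 0 mm → contributes +1 333 333 mm⁴
  top flange (beyond web): d = 44 mm → contributes +2 314 224 mm⁴
  bottom flange (beyond web): d = -44 mm → contributes +2 314 224 mm⁴
Total I = 5 961 781 mm⁴.
For the y-axis: x̄ = 107 mm.
Repeating about the centroidal y-axis gives I_y = 9 830 381 mm⁴.

I_x ≈ 5.96 × 10⁶ mm⁴, I_y ≈ 9.83 × 10⁶ mm⁴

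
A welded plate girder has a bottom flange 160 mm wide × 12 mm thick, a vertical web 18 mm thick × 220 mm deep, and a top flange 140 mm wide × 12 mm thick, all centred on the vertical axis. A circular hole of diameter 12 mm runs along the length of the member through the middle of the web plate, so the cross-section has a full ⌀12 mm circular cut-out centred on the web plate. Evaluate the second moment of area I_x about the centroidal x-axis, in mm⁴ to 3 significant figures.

I_x ≈ 6.44 × 10⁷ mm⁴

Treat the section as a set of non-overlapping primitives; coordinates are from the bounding-box lower-left.
Bottom plate: 160 × 12, A = 1 920 mm², y = 6 mm, Ī = 23 040 mm⁴.
Web plate: 18 × 220, A = 3 960 mm², y = 122 mm, Ī = 15 972 000 mm⁴.
Top plate: 140 × 12, A = 1 680 mm², y = 238 mm, Ī = 20 160 mm⁴.
Hole (subtracted): ⌀12, A = 113.1 mm², y = 122 mm, Ī = 1017.9 mm⁴.
Centroid: ȳ = ΣA·y / ΣA = 118.26 mm.
Transfer each piece to the centroidal x-axis using Ī + A·d² with d = y − 118.26:
  bottom plate: d = -112.26 mm → contributes +24 220 131 mm⁴
  web plate: d = 3.7385 mm → contributes +16 027 345 mm⁴
  top plate: d = 119.74 mm → contributes +24 106 825 mm⁴
  hole: d = 3.7385 mm → contributes −2598.5 mm⁴
Total I = 64 351 703 mm⁴.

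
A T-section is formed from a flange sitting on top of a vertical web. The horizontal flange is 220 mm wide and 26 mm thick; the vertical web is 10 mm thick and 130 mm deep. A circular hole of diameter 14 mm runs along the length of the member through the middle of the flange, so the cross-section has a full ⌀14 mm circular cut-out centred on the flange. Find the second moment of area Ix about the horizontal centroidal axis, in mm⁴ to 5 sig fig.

Ix ≈ 8.5629 × 10⁶ mm⁴

Treat the section as a set of non-overlapping primitives; coordinates are from the bounding-box lower-left.
Flange: 220 × 26, A = 5 720 mm², y = 143 mm, Ī = 322226.7 mm⁴.
Web: 10 × 130, A = 1 300 mm², y = 65 mm, Ī = 1 830 833 mm⁴.
Hole (subtracted): ⌀14, A = 153.938 mm², y = 143 mm, Ī = 1885.741 mm⁴.
Centroid: ȳ = ΣA·y / ΣA = 128.2317 mm.
Transfer each piece to the horizontal centroidal axis using Ī + A·d² with d = y − 128.2317:
  flange: d = 14.76829 mm → contributes +1 569 772 mm⁴
  web: d = -63.23171 mm → contributes +7 028 557 mm⁴
  hole: d = 14.76829 mm → contributes −35 460 mm⁴
Total I = 8 562 870 mm⁴.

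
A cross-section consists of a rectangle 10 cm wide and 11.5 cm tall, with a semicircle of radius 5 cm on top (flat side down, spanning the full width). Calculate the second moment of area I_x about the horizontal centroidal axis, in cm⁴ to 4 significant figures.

Treat the section as a set of non-overlapping primitives; coordinates are from the bounding-box lower-left.
Rectangular body: 10 × 11.5, A = 115 cm², y = 5.75 cm, Ī = 1267.4 cm⁴.
Semicircular cap: semicircle r = 5, A = 39.2699 cm², y = 13.6221 cm, Ī = 68.5981 cm⁴.
Centroid: ȳ = ΣA·y / ΣA = 7.75386 cm.
Transfer each piece to the horizontal centroidal axis using Ī + A·d² with d = y − 7.75386:
  rectangular body: d = -2.00386 cm → contributes +1729.17 cm⁴
  semicircular cap: d = 5.86821 cm → contributes +1420.89 cm⁴
Total I = 3150.06 cm⁴.

I_x ≈ 3150 cm⁴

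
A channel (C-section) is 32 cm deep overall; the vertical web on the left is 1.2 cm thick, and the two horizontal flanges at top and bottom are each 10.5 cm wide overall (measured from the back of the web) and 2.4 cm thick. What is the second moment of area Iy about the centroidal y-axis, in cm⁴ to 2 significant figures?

Split into non-overlapping primitives; take the origin at the lower-left of the bounding box.
Web: 1.2 × 32, A = 38.4 cm², x = 0.6 cm, Ī = 4.608 cm⁴.
Top flange (beyond web): 9.3 × 2.4, A = 22.32 cm², x = 5.85 cm, Ī = 160.9 cm⁴.
Bottom flange (beyond web): 9.3 × 2.4, A = 22.32 cm², x = 5.85 cm, Ī = 160.9 cm⁴.
Centroid: x̄ = ΣA·x / ΣA = 3.422 cm.
Transfer each piece to the centroidal y-axis using Ī + A·d² with d = x − 3.422:
  web: d = -2.822 cm → contributes +310.5 cm⁴
  top flange (beyond web): d = 2.428 cm → contributes +292.4 cm⁴
  bottom flange (beyond web): d = 2.428 cm → contributes +292.4 cm⁴
Total I = 895.3 cm⁴.

Iy ≈ 900 cm⁴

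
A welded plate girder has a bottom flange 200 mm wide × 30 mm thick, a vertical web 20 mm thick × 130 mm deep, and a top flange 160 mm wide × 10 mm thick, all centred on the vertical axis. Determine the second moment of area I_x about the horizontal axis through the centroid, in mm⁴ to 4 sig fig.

I_x ≈ 3.709 × 10⁷ mm⁴

Break the section into simple shapes (no overlaps), measuring from the bottom-left corner of the bounding box.
Bottom plate: 200 × 30, A = 6 000 mm², y = 15 mm, Ī = 450 000 mm⁴.
Web plate: 20 × 130, A = 2 600 mm², y = 95 mm, Ī = 3 661 667 mm⁴.
Top plate: 160 × 10, A = 1 600 mm², y = 165 mm, Ī = 13333.3 mm⁴.
Centroid: ȳ = ΣA·y / ΣA = 58.9216 mm.
Transfer each piece to the horizontal axis through the centroid using Ī + A·d² with d = y − 58.9216:
  bottom plate: d = -43.9216 mm → contributes +12 024 625 mm⁴
  web plate: d = 36.0784 mm → contributes +7 045 965 mm⁴
  top plate: d = 106.078 mm → contributes +18 017 547 mm⁴
Total I = 37 088 137 mm⁴.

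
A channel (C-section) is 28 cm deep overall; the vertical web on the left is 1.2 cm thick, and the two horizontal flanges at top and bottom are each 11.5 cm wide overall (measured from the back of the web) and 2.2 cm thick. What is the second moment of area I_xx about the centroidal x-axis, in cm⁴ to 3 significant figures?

I_xx ≈ 9760 cm⁴

Decompose the section into non-overlapping parts with the origin at the bottom-left of its bounding rectangle.
Web: 1.2 × 28, A = 33.6 cm², y = 14 cm, Ī = 2195.2 cm⁴.
Top flange (beyond web): 10.3 × 2.2, A = 22.66 cm², y = 26.9 cm, Ī = 9.1395 cm⁴.
Bottom flange (beyond web): 10.3 × 2.2, A = 22.66 cm², y = 1.1 cm, Ī = 9.1395 cm⁴.
By symmetry the centroid is at mid-height, ȳ = 14 cm.
Transfer each piece to the centroidal x-axis using Ī + A·d² with d = y − 14:
  web: d = 0 cm → contributes +2195.2 cm⁴
  top flange (beyond web): d = 12.9 cm → contributes +3 780 cm⁴
  bottom flange (beyond web): d = -12.9 cm → contributes +3 780 cm⁴
Total I = 9755.2 cm⁴.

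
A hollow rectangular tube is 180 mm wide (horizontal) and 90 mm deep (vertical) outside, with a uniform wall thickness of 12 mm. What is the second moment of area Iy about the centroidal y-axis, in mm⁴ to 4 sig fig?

Treat the section as a set of non-overlapping primitives; coordinates are from the bounding-box lower-left.
Outer rectangle: 180 × 90, A = 16 200 mm², x = 90 mm, Ī = 43 740 000 mm⁴.
Inner void (subtracted): 156 × 66, A = 10 296 mm², x = 90 mm, Ī = 20 880 288 mm⁴.
By symmetry the centroid is at mid-width, x̄ = 90 mm.
All pieces are centred on the centroidal y-axis, so I = ΣĪ (holes subtracted) = 22 859 712 mm⁴.

Iy ≈ 2.286 × 10⁷ mm⁴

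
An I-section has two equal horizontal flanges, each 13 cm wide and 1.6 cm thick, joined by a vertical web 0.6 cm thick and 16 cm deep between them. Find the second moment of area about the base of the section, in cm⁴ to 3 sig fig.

I_base ≈ 8150 cm⁴

Decompose the section into non-overlapping parts with the origin at the bottom-left of its bounding rectangle.
Bottom flange: 13 × 1.6, A = 20.8 cm², y = 0.8 cm, Ī = 4.4373 cm⁴.
Web: 0.6 × 16, A = 9.6 cm², y = 9.6 cm, Ī = 204.8 cm⁴.
Top flange: 13 × 1.6, A = 20.8 cm², y = 18.4 cm, Ī = 4.4373 cm⁴.
Transfer each piece to a horizontal axis along the bottom face using Ī + A·d² with d = y − 0:
  bottom flange: d = 0.8 cm → contributes +17.749 cm⁴
  web: d = 9.6 cm → contributes +1089.5 cm⁴
  top flange: d = 18.4 cm → contributes +7046.5 cm⁴
Total I = 8153.8 cm⁴.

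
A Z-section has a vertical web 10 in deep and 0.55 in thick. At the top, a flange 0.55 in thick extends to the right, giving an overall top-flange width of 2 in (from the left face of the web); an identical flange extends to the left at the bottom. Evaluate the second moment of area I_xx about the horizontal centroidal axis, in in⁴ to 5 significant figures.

Split into non-overlapping primitives; take the origin at the lower-left of the bounding box.
Web: 0.55 × 10, A = 5.5 in², y = 5 in, Ī = 45.83333 in⁴.
Top flange (beyond web): 1.45 × 0.55, A = 0.7975 in², y = 9.725 in, Ī = 0.02010365 in⁴.
Bottom flange (beyond web): 1.45 × 0.55, A = 0.7975 in², y = 0.275 in, Ī = 0.02010365 in⁴.
Centroid: ȳ = ΣA·y / ΣA = 5 in.
Transfer each piece to the horizontal centroidal axis using Ī + A·d² with d = y − 5:
  web: d = 0 in → contributes +45.83333 in⁴
  top flange (beyond web): d = 4.725 in → contributes +17.82479 in⁴
  bottom flange (beyond web): d = -4.725 in → contributes +17.82479 in⁴
Total I = 81.48291 in⁴.

I_xx ≈ 81.483 in⁴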